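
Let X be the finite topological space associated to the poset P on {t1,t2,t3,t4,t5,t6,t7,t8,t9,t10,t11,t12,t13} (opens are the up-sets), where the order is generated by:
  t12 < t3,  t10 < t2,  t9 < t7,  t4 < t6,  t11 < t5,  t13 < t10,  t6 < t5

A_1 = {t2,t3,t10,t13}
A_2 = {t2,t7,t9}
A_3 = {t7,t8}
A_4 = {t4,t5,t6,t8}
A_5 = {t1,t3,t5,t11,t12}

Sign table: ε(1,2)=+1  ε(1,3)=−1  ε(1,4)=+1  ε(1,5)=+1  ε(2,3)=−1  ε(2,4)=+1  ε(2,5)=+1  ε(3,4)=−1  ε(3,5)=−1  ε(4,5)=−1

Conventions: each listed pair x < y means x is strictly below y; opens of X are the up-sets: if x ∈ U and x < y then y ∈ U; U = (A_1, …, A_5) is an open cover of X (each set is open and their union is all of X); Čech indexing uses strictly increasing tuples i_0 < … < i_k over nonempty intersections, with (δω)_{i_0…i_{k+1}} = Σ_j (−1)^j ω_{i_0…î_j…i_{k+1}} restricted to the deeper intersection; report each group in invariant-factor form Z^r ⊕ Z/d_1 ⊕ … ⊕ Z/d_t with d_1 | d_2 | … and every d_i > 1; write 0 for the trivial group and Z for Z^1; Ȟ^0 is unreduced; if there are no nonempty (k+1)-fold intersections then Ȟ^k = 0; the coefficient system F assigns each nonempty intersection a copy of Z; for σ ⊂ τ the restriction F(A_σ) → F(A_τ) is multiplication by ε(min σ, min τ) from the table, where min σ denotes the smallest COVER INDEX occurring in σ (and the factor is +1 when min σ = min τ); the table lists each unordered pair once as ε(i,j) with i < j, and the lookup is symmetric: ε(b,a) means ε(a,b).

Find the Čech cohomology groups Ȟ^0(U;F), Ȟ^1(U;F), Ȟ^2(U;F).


Ȟ^0(U;F) ≅ 0, Ȟ^1(U;F) ≅ Z/2, Ȟ^2(U;F) ≅ 0

cover nerve:
  A12={t2} A15={t3} A23={t7} A34={t8} A45={t5}
C dims 5,5; δ0: rk 5, SNF 1^4·2
Ȟ^0: (5−5)−0=0 ⇒ 0
Ȟ^1: (5−0)−5=0 plus torsion [2] ⇒ Z/2
Ȟ^2: (0−0)−0=0 ⇒ 0


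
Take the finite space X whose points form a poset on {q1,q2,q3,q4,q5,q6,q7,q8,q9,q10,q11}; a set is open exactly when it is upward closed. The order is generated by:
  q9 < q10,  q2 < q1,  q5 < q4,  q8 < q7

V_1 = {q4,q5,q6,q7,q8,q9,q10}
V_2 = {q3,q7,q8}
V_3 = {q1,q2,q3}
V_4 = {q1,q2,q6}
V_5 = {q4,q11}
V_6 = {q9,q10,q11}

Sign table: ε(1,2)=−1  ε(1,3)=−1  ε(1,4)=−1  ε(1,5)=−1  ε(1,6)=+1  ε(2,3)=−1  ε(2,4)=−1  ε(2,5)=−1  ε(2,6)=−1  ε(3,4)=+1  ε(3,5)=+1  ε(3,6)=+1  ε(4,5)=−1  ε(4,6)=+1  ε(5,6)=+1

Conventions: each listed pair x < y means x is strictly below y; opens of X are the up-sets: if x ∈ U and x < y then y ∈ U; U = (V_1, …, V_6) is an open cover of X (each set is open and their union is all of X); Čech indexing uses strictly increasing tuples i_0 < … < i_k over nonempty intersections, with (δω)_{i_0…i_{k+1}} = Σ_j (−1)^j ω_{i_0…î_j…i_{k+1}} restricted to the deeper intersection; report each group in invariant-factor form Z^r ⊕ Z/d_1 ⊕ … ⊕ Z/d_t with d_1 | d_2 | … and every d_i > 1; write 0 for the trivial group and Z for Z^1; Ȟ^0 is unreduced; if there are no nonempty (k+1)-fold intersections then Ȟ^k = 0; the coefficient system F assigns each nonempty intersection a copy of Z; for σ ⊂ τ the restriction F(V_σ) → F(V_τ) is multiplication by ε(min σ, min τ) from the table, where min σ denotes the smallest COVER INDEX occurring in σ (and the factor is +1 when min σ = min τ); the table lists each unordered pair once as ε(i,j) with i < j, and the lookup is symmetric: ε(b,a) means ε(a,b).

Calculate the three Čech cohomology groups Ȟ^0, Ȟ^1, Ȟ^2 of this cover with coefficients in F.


Ȟ^0 ≅ 0, Ȟ^1 ≅ Z ⊕ Z/2, Ȟ^2 ≅ 0

nonempty overlaps:
  V12={q7,q8} V14={q6} V15={q4} V16={q9,q10} V23={q3} V34={q1,q2} V56={q11}
C dims 6,7; δ0: rk 6, SNF 1^5·2
degree 0: 6−6−0 = 0 → Ȟ^0 ≅ 0
degree 1: 7−0−6 = 1 plus torsion [2] → Ȟ^1 ≅ Z ⊕ Z/2
degree 2: 0−0−0 = 0 → Ȟ^2 ≅ 0


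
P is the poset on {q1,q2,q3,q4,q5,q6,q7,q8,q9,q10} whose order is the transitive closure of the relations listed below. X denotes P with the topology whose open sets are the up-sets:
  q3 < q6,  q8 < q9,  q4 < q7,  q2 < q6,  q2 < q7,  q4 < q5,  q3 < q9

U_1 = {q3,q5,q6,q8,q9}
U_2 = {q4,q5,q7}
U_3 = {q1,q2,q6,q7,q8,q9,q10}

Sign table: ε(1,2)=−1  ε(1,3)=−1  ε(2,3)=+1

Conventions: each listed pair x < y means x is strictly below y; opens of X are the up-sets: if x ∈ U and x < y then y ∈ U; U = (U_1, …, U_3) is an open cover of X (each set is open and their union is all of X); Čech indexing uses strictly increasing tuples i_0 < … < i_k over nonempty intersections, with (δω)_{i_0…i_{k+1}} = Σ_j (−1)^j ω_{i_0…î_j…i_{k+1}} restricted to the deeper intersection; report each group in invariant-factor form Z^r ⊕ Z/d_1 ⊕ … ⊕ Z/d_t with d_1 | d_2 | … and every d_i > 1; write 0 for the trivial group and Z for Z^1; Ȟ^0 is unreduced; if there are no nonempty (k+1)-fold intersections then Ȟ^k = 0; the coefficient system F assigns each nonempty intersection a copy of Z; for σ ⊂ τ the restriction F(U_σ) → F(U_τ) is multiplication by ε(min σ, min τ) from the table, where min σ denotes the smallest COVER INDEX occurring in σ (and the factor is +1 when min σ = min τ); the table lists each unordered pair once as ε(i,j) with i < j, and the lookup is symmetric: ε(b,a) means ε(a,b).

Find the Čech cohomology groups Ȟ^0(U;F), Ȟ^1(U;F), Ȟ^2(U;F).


Ȟ^0 = Z,  Ȟ^1 = Z,  Ȟ^2 = 0

nerve of the cover:
  U12={q5} U13={q6,q8,q9} U23={q7}
C dims 3,3; δ0: rk 2, SNF 1^2
Ȟ^0 = (3 − 2) − 0 = 1, so Ȟ^0 ≅ Z
Ȟ^1 = (3 − 0) − 2 = 1, so Ȟ^1 ≅ Z
Ȟ^2 = (0 − 0) − 0 = 0, so Ȟ^2 ≅ 0


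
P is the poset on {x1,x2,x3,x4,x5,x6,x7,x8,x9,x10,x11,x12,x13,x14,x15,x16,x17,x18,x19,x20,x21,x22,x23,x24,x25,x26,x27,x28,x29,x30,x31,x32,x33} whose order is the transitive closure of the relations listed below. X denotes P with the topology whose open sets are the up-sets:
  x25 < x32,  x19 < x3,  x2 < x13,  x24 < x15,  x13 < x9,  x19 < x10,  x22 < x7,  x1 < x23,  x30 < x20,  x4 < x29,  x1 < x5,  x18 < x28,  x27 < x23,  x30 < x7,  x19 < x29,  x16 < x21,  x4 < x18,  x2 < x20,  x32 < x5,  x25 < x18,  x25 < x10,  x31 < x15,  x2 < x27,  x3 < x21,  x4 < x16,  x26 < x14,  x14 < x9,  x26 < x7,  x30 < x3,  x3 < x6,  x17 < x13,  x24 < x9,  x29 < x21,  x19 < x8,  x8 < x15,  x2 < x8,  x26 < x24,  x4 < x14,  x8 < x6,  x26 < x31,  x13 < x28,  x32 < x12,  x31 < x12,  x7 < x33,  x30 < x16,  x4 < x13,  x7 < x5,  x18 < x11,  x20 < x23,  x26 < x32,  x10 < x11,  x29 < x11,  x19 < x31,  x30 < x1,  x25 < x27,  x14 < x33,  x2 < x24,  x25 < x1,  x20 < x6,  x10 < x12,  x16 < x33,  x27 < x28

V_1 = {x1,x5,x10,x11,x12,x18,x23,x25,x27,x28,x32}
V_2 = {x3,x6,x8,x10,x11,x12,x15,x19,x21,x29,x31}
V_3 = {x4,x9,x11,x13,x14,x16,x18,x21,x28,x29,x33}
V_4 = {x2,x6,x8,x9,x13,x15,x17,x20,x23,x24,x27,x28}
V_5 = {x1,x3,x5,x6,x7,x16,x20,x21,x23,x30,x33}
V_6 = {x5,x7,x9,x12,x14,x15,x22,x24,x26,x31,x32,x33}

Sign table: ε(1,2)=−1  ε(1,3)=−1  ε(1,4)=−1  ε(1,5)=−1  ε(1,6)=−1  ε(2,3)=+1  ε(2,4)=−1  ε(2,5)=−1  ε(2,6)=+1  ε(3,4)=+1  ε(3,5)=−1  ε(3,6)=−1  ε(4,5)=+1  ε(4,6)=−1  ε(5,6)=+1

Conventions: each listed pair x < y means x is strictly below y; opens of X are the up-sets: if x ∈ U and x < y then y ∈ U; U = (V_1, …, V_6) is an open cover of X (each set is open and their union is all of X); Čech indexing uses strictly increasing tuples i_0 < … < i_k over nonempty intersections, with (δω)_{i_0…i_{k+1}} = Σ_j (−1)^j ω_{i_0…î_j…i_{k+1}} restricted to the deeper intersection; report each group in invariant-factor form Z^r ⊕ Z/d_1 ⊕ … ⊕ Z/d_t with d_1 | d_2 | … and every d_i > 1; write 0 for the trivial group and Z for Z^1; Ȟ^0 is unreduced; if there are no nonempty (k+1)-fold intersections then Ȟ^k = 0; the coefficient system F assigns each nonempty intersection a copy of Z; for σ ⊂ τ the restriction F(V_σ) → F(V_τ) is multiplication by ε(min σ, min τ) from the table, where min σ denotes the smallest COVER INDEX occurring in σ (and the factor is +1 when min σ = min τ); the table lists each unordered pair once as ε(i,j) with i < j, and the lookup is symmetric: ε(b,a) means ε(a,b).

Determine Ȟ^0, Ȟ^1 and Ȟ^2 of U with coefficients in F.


nonempty intersections:
  V12={x10,x11,x12} V13={x11,x18,x28} V14={x23,x27,x28} V15={x1,x5,x23} V16={x5,x12,x32} V23={x11,x21,x29} V24={x6,x8,x15} V25={x3,x6,x21} V26={x12,x15,x31} V34={x9,x13,x28} V35={x16,x21,x33} V36={x9,x14,x33} V45={x6,x20,x23} V46={x9,x15,x24} V56={x5,x7,x33}
  V123={x11} V126={x12} V134={x28} V145={x23} V156={x5} V235={x21} V245={x6} V246={x15} V346={x9} V356={x33}
C dims 6,15,10; δ0: rk 6, SNF 1^5·2; δ1: rk 9, SNF 1^9
Ȟ^0: (6−6)−0=0 ⇒ 0
Ȟ^1: (15−9)−6=0 plus torsion [2] ⇒ Z/2
Ȟ^2: (10−0)−9=1 ⇒ Z

Ȟ^0 ≅ 0,  Ȟ^1 ≅ Z/2,  Ȟ^2 ≅ Z


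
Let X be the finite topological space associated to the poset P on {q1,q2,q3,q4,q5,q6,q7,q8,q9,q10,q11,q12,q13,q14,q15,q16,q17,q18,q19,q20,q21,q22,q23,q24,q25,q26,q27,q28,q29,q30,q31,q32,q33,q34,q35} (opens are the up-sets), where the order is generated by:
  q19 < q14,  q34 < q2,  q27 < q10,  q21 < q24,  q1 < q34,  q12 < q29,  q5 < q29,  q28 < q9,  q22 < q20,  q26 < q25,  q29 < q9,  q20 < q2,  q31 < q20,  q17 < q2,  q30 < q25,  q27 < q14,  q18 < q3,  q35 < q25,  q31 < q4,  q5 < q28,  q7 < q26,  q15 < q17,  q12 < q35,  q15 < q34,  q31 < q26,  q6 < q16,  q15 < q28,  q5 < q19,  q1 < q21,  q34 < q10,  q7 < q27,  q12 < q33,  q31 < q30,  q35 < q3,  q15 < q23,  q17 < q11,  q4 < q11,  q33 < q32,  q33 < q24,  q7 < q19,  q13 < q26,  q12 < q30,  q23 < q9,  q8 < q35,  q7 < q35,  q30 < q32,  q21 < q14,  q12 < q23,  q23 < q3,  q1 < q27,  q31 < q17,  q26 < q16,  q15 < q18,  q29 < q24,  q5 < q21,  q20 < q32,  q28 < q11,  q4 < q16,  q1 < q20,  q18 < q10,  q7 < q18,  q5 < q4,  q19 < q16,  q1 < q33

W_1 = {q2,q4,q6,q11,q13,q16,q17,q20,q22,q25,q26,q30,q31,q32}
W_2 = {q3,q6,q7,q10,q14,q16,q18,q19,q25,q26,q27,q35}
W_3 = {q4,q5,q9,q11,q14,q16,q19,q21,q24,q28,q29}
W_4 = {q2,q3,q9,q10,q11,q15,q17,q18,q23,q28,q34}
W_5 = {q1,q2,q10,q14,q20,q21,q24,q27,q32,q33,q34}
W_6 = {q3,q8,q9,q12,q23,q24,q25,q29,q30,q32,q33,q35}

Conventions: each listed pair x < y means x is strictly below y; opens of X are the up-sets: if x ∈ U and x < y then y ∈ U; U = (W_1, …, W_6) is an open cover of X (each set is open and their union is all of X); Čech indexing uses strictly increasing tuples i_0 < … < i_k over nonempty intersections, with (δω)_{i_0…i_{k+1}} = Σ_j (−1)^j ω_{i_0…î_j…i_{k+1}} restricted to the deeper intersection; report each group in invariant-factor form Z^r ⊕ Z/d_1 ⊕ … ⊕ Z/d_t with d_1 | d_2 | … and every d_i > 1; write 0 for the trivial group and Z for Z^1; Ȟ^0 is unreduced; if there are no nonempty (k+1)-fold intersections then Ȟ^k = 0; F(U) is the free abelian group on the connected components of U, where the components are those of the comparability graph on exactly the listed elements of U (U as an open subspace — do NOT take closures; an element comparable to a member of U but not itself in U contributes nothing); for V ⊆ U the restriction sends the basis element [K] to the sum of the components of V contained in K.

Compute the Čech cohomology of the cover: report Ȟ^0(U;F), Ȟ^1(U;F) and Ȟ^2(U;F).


intersection data:
  W12={q6,q16,q25,q26} W13={q4,q11,q16} W14={q2,q11,q17} W15={q2,q20,q32} W16={q25,q30,q32} W23={q14,q16,q19} W24={q3,q10,q18} W25={q10,q14,q27} W26={q3,q25,q35} W34={q9,q11,q28} W35={q14,q21,q24} W36={q9,q24,q29} W45={q2,q10,q34} W46={q3,q9,q23} W56={q24,q32,q33}
  W123={q16} W126={q25} W134={q11} W145={q2} W156={q32} W235={q14} W245={q10} W246={q3} W346={q9} W356={q24}
components per intersection:
  W1: {q2,q4,q6,q11,q13,q16,q17,q20,q22,q25,q26,q30,q31,q32}
  W2: {q3,q6,q7,q10,q14,q16,q18,q19,q25,q26,q27,q35}
  W3: {q4,q5,q9,q11,q14,q16,q19,q21,q24,q28,q29}
  W4: {q2,q3,q9,q10,q11,q15,q17,q18,q23,q28,q34}
  W5: {q1,q2,q10,q14,q20,q21,q24,q27,q32,q33,q34}
  W6: {q3,q8,q9,q12,q23,q24,q25,q29,q30,q32,q33,q35}
  W12: {q6,q16,q25,q26}
  W13: {q4,q11,q16}
  W14: {q2,q11,q17}
  W15: {q2,q20,q32}
  W16: {q25,q30,q32}
  W23: {q14,q16,q19}
  W24: {q3,q10,q18}
  W25: {q10,q14,q27}
  W26: {q3,q25,q35}
  W34: {q9,q11,q28}
  W35: {q14,q21,q24}
  W36: {q9,q24,q29}
  W45: {q2,q10,q34}
  W46: {q3,q9,q23}
  W56: {q24,q32,q33}
  W123: {q16}
  W126: {q25}
  W134: {q11}
  W145: {q2}
  W156: {q32}
  W235: {q14}
  W245: {q10}
  W246: {q3}
  W346: {q9}
  W356: {q24}
C dims 6,15,10; δ0: rk 5, SNF 1^5; δ1: rk 10, SNF 1^9·2
Ȟ^0 = (6 − 5) − 0 = 1, so Ȟ^0 ≅ Z
Ȟ^1 = (15 − 10) − 5 = 0, so Ȟ^1 ≅ 0
Ȟ^2 = (10 − 0) − 10 = 0 plus torsion [2], so Ȟ^2 ≅ Z/2

Ȟ^0 ≅ Z, Ȟ^1 ≅ 0 and Ȟ^2 ≅ Z/2


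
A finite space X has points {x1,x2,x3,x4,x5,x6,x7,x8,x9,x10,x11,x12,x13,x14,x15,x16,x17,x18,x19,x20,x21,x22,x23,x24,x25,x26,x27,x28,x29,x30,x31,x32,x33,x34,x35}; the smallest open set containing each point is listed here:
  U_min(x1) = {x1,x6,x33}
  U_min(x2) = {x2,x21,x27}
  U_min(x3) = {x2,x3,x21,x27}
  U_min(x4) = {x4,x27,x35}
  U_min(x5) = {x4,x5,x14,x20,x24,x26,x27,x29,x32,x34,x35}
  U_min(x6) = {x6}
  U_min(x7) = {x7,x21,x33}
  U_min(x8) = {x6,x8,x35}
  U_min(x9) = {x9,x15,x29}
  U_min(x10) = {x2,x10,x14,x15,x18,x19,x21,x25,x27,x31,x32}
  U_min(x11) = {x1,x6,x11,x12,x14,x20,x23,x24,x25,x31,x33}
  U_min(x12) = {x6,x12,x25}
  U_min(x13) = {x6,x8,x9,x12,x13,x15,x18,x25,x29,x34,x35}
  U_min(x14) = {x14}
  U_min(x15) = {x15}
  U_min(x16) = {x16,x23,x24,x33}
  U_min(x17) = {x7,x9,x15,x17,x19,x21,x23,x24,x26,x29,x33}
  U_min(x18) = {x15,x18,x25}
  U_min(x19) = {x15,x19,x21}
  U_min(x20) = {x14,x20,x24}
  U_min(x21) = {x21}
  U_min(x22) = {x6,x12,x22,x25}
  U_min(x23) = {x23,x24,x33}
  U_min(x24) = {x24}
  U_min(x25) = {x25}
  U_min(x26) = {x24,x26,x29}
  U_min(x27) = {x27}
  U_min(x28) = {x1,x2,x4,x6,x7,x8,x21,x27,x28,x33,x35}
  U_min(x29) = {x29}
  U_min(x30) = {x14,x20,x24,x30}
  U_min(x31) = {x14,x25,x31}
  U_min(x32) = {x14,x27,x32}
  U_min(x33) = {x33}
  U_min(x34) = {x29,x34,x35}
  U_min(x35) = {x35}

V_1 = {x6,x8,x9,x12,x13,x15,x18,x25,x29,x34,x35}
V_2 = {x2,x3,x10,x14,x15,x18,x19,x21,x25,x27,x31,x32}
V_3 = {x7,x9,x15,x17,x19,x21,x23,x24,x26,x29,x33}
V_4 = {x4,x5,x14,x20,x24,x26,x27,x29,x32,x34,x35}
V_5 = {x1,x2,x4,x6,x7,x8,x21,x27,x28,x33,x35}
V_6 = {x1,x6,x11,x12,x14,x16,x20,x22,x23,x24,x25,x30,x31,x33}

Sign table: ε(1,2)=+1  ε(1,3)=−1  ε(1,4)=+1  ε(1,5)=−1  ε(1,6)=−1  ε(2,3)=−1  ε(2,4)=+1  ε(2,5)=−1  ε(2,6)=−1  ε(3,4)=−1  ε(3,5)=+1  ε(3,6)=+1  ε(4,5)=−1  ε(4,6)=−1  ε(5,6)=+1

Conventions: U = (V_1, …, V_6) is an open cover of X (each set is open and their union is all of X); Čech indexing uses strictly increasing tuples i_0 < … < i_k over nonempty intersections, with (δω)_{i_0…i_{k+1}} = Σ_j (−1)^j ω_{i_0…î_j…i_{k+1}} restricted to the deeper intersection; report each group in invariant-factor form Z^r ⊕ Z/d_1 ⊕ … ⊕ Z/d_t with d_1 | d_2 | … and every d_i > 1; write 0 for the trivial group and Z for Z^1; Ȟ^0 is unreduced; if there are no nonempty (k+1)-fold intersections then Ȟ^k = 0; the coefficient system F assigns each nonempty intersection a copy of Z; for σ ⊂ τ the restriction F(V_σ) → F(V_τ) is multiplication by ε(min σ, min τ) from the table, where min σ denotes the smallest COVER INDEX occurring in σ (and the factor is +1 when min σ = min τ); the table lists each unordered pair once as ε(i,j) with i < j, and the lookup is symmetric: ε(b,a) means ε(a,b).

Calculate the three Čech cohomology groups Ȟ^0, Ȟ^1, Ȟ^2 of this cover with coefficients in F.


Ȟ^0(U;F) ≅ Z; Ȟ^1(U;F) ≅ 0; Ȟ^2(U;F) ≅ Z/2

nonempty intersections:
  V12={x15,x18,x25} V13={x9,x15,x29} V14={x29,x34,x35} V15={x6,x8,x35} V16={x6,x12,x25} V23={x15,x19,x21} V24={x14,x27,x32} V25={x2,x21,x27} V26={x14,x25,x31} V34={x24,x26,x29} V35={x7,x21,x33} V36={x23,x24,x33} V45={x4,x27,x35} V46={x14,x20,x24} V56={x1,x6,x33}
  V123={x15} V126={x25} V134={x29} V145={x35} V156={x6} V235={x21} V245={x27} V246={x14} V346={x24} V356={x33}
C dims 6,15,10; δ0: rk 5, SNF 1^5; δ1: rk 10, SNF 1^9·2
Ȟ^0: (6−5)−0=1 ⇒ Z
Ȟ^1: (15−10)−5=0 ⇒ 0
Ȟ^2: (10−0)−10=0 plus torsion [2] ⇒ Z/2


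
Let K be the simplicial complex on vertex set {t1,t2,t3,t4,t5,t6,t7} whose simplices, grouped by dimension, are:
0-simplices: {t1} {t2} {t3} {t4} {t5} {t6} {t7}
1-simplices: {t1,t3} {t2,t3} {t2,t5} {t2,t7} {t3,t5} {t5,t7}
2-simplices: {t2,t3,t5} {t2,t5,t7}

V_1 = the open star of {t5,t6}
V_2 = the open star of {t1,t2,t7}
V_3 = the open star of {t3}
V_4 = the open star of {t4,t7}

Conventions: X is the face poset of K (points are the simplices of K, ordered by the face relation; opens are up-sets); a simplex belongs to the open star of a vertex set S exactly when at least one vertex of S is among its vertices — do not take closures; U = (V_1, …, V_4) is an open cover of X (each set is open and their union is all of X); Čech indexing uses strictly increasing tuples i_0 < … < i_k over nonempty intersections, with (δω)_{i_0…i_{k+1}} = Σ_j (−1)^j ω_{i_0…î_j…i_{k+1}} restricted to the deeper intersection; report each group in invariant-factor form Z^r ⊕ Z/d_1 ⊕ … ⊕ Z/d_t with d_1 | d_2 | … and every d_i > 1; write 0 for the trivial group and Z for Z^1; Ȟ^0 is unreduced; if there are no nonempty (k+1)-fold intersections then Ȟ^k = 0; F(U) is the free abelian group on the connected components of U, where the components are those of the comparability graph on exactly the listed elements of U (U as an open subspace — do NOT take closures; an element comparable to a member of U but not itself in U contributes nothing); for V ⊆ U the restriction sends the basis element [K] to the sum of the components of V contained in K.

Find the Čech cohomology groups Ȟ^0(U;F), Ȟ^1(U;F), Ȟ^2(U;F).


Ȟ^0(U;F) ≅ Z^3, Ȟ^1(U;F) ≅ 0, Ȟ^2(U;F) ≅ 0

nerve simplices:
  V1={{t5},{t6},{t2,t5},{t3,t5},{t5,t7},{t2,t3,t5},{t2,t5,t7}} V2={{t1},{t2},{t7},{t1,t3},{t2,t3},{t2,t5},{t2,t7},{t5,t7},{t2,t3,t5},{t2,t5,t7}} V3={{t3},{t1,t3},{t2,t3},{t3,t5},{t2,t3,t5}} V4={{t4},{t7},{t2,t7},{t5,t7},{t2,t5,t7}}
  V12={{t2,t5},{t5,t7},{t2,t3,t5},{t2,t5,t7}} V13={{t3,t5},{t2,t3,t5}} V14={{t5,t7},{t2,t5,t7}} V23={{t1,t3},{t2,t3},{t2,t3,t5}} V24={{t7},{t2,t7},{t5,t7},{t2,t5,t7}}
  V123={{t2,t3,t5}} V124={{t5,t7},{t2,t5,t7}}
components per intersection:
  V1: {{t5},{t2,t5},{t3,t5},{t5,t7},{t2,t3,t5},{t2,t5,t7}} {{t6}}
  V2: {{t1},{t1,t3}} {{t2},{t7},{t2,t3},{t2,t5},{t2,t7},{t5,t7},{t2,t3,t5},{t2,t5,t7}}
  V3: {{t3},{t1,t3},{t2,t3},{t3,t5},{t2,t3,t5}}
  V4: {{t4}} {{t7},{t2,t7},{t5,t7},{t2,t5,t7}}
  V12: {{t2,t5},{t5,t7},{t2,t3,t5},{t2,t5,t7}}
  V13: {{t3,t5},{t2,t3,t5}}
  V14: {{t5,t7},{t2,t5,t7}}
  V23: {{t1,t3}} {{t2,t3},{t2,t3,t5}}
  V24: {{t7},{t2,t7},{t5,t7},{t2,t5,t7}}
  V123: {{t2,t3,t5}}
  V124: {{t5,t7},{t2,t5,t7}}
C dims 7,6,2; δ0: rk 4, SNF 1^4; δ1: rk 2, SNF 1^2
degree 0: 7−4−0 = 3 → Ȟ^0 ≅ Z^3
degree 1: 6−2−4 = 0 → Ȟ^1 ≅ 0
degree 2: 2−0−2 = 0 → Ȟ^2 ≅ 0


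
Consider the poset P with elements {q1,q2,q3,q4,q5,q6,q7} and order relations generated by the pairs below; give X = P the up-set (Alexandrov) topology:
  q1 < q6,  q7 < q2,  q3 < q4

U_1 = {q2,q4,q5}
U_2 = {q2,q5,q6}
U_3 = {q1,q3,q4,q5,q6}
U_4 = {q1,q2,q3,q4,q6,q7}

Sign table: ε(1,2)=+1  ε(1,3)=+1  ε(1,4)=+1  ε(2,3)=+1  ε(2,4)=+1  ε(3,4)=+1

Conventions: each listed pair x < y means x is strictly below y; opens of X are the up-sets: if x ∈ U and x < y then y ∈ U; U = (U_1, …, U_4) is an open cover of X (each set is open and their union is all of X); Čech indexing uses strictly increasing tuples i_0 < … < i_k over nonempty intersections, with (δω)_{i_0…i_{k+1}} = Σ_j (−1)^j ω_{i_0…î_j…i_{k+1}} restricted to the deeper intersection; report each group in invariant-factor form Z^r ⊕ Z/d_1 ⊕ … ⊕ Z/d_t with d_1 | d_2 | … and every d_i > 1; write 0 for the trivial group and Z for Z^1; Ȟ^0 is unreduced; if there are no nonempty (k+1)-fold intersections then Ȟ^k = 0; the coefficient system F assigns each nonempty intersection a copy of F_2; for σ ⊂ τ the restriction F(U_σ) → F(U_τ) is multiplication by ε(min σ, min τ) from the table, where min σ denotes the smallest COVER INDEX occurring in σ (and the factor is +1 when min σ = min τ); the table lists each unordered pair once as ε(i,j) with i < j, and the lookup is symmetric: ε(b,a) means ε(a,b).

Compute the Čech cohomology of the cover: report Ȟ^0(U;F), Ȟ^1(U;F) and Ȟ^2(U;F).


Ȟ^0 = Z/2, Ȟ^1 = 0, Ȟ^2 = Z/2

cover nerve:
  U12={q2,q5} U13={q4,q5} U14={q2,q4} U23={q5,q6} U24={q2,q6} U34={q1,q3,q4,q6}
  U123={q5} U124={q2} U134={q4} U234={q6}
C dims 4,6,4; δ0: rk_F2 3; δ1: rk_F2 3
Ȟ^0: (4−3)−0=1 ⇒ Z/2
Ȟ^1: (6−3)−3=0 ⇒ 0
Ȟ^2: (4−0)−3=1 ⇒ Z/2


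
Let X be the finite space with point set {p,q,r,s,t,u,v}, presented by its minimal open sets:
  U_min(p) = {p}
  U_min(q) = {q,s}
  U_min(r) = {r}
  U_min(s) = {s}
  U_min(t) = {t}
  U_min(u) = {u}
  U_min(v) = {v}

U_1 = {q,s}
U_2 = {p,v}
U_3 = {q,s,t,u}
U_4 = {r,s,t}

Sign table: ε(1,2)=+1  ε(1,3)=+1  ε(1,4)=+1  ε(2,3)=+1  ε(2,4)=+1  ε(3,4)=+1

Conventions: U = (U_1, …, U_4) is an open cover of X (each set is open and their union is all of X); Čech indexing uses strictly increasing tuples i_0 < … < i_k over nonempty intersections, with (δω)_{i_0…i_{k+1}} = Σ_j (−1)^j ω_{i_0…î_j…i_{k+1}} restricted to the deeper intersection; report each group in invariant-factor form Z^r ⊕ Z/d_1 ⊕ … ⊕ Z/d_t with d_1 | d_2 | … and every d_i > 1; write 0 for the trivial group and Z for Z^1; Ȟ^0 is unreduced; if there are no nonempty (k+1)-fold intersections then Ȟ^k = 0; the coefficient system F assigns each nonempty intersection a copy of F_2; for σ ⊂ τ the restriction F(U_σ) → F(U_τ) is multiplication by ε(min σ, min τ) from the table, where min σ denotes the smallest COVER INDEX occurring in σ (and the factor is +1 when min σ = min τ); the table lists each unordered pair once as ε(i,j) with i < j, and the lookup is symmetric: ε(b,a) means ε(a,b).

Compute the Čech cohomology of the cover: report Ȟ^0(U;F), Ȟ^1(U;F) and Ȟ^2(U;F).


Ȟ^0(U;F) ≅ Z/2 ⊕ Z/2, Ȟ^1(U;F) ≅ 0 and Ȟ^2(U;F) ≅ 0

intersection data:
  U13={q,s} U14={s} U34={s,t}
  U134={s}
C dims 4,3,1; δ0: rk_F2 2; δ1: rk_F2 1
Ȟ^0 = (4 − 2) − 0 = 2, so Ȟ^0 ≅ Z/2 ⊕ Z/2
Ȟ^1 = (3 − 1) − 2 = 0, so Ȟ^1 ≅ 0
Ȟ^2 = (1 − 0) − 1 = 0, so Ȟ^2 ≅ 0


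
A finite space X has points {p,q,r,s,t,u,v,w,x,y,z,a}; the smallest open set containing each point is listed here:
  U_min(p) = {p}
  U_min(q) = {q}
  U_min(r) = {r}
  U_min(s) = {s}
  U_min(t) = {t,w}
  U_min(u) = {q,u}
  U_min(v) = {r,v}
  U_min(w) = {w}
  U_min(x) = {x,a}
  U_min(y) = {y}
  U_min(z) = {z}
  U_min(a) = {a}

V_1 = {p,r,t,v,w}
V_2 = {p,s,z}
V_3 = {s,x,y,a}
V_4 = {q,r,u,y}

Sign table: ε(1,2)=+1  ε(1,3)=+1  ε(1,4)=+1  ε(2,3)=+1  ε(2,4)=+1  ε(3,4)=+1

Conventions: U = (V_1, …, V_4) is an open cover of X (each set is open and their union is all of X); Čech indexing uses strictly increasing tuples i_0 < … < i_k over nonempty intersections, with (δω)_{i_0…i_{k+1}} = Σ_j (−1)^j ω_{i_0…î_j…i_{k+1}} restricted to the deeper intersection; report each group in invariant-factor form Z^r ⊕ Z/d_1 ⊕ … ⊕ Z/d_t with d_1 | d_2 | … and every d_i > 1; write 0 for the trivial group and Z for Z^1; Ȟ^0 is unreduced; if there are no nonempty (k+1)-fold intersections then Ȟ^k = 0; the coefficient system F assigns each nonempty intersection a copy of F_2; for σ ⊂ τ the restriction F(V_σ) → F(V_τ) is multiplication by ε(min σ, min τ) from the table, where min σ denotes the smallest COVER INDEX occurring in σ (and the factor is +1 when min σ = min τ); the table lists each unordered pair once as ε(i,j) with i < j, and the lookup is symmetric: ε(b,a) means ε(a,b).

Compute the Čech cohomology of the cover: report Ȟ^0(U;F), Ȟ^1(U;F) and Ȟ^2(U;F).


Ȟ^0(U;F) ≅ Z/2,  Ȟ^1(U;F) ≅ Z/2,  Ȟ^2(U;F) ≅ 0

intersection data:
  V12={p} V14={r} V23={s} V34={y}
C dims 4,4; δ0: rk_F2 3
Ȟ^0 = (4 − 3) − 0 = 1, so Ȟ^0 ≅ Z/2
Ȟ^1 = (4 − 0) − 3 = 1, so Ȟ^1 ≅ Z/2
Ȟ^2 = (0 − 0) − 0 = 0, so Ȟ^2 ≅ 0


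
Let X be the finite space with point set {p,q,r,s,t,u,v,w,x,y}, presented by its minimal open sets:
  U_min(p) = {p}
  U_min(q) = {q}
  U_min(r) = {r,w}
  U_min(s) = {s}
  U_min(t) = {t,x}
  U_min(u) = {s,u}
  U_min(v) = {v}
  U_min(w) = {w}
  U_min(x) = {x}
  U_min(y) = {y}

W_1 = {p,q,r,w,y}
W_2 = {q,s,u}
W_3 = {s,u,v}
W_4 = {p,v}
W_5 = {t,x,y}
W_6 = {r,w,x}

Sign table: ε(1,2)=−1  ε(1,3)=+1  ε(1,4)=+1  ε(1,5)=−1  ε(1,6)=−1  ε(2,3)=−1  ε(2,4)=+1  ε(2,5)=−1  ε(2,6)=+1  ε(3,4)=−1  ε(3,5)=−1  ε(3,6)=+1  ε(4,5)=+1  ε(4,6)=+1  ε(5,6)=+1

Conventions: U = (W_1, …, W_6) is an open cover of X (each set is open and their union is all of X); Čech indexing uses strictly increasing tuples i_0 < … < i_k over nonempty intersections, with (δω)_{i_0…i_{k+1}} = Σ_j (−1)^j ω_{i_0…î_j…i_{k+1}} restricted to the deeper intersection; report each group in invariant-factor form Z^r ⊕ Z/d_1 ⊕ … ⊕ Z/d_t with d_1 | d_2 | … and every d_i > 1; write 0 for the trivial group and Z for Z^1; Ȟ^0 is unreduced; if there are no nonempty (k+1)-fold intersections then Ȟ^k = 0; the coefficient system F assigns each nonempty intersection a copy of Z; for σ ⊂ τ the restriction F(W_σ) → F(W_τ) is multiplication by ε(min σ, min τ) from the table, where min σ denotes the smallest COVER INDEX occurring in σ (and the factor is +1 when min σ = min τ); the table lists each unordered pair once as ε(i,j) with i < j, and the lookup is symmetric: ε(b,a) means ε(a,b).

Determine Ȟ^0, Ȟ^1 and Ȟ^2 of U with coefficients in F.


nonempty overlaps:
  W12={q} W14={p} W15={y} W16={r,w} W23={s,u} W34={v} W56={x}
C dims 6,7; δ0: rk 6, SNF 1^5·2
degree 0: 6−6−0 = 0 → Ȟ^0 ≅ 0
degree 1: 7−0−6 = 1 plus torsion [2] → Ȟ^1 ≅ Z ⊕ Z/2
degree 2: 0−0−0 = 0 → Ȟ^2 ≅ 0

Ȟ^0(U;F) ≅ 0,  Ȟ^1(U;F) ≅ Z ⊕ Z/2,  Ȟ^2(U;F) ≅ 0


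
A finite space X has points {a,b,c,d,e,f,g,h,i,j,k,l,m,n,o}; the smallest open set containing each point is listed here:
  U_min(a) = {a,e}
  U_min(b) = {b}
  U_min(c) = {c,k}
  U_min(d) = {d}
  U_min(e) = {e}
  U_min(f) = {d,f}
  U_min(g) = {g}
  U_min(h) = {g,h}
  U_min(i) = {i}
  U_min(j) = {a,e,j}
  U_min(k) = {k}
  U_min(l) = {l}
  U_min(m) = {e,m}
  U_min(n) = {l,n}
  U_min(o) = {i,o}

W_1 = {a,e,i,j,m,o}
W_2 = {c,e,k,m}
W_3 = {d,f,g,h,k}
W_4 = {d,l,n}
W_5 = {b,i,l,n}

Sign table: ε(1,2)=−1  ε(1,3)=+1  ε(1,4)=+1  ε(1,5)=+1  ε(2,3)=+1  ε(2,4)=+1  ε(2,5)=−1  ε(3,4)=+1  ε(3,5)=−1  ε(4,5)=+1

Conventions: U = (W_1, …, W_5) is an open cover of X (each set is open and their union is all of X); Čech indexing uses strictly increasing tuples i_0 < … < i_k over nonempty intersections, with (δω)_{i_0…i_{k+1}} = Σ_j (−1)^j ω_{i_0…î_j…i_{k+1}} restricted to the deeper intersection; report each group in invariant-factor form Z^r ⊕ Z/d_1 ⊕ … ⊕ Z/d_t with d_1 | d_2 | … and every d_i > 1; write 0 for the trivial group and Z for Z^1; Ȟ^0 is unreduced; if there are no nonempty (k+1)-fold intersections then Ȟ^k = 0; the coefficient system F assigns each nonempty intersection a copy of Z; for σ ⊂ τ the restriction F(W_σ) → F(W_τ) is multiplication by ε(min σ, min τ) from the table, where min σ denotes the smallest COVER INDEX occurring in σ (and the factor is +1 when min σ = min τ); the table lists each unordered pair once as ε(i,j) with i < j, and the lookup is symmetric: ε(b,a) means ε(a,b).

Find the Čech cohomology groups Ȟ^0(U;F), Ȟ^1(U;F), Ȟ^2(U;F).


cover nerve:
  W12={e,m} W15={i} W23={k} W34={d} W45={l,n}
C dims 5,5; δ0: rk 5, SNF 1^4·2
Ȟ^0: (5−5)−0=0 ⇒ 0
Ȟ^1: (5−0)−5=0 plus torsion [2] ⇒ Z/2
Ȟ^2: (0−0)−0=0 ⇒ 0

Ȟ^0 = 0, Ȟ^1 = Z/2 and Ȟ^2 = 0


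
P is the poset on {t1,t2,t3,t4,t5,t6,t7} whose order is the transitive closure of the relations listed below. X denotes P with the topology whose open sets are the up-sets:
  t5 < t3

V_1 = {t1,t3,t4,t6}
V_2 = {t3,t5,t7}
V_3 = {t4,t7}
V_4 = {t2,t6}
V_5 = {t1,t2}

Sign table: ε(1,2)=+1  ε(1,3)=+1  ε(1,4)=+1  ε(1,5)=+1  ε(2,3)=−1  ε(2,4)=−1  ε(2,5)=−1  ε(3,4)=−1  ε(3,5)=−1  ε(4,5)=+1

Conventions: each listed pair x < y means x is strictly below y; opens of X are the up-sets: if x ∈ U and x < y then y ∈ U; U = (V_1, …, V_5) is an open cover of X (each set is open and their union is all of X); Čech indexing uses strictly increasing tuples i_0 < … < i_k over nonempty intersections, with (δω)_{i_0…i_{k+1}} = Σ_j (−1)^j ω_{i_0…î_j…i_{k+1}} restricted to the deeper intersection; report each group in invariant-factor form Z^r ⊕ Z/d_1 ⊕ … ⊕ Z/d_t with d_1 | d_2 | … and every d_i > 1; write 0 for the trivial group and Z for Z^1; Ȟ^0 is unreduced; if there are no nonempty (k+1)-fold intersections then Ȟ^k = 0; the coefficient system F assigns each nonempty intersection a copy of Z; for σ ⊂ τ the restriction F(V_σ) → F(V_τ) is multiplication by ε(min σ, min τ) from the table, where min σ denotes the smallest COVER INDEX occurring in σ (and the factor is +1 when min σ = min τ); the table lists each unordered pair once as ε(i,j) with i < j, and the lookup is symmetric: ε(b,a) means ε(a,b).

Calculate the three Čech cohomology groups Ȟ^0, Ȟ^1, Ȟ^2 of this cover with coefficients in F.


nerve of the cover:
  V12={t3} V13={t4} V14={t6} V15={t1} V23={t7} V45={t2}
C dims 5,6; δ0: rk 5, SNF 1^4·2
Ȟ^0 = (5 − 5) − 0 = 0, so Ȟ^0 ≅ 0
Ȟ^1 = (6 − 0) − 5 = 1 plus torsion [2], so Ȟ^1 ≅ Z ⊕ Z/2
Ȟ^2 = (0 − 0) − 0 = 0, so Ȟ^2 ≅ 0

Ȟ^0 ≅ 0; Ȟ^1 ≅ Z ⊕ Z/2; Ȟ^2 ≅ 0


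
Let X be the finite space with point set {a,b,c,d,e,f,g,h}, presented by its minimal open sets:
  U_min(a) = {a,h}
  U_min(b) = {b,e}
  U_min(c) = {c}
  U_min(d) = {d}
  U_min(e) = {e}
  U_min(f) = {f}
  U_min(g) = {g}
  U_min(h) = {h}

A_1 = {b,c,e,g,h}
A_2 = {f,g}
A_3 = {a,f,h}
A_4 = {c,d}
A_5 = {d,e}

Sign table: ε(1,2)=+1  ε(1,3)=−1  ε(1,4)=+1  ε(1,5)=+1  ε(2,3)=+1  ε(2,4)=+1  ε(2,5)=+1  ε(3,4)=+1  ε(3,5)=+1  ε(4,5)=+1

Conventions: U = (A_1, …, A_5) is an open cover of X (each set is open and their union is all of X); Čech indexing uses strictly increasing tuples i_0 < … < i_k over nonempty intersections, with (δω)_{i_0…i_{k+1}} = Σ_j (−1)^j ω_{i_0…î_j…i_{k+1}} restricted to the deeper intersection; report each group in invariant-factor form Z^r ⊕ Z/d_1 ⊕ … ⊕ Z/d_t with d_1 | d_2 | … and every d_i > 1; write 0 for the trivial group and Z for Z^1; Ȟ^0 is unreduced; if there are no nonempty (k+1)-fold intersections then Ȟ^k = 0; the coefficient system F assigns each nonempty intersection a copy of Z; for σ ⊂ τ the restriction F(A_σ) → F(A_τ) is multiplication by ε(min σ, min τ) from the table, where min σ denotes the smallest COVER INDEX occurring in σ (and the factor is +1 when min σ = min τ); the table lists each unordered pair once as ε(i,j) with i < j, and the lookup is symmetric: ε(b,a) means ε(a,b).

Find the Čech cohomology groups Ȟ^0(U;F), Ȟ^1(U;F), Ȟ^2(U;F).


nonempty overlaps:
  A12={g} A13={h} A14={c} A15={e} A23={f} A45={d}
C dims 5,6; δ0: rk 5, SNF 1^4·2
degree 0: 5−5−0 = 0 → Ȟ^0 ≅ 0
degree 1: 6−0−5 = 1 plus torsion [2] → Ȟ^1 ≅ Z ⊕ Z/2
degree 2: 0−0−0 = 0 → Ȟ^2 ≅ 0

Ȟ^0 = 0, Ȟ^1 = Z ⊕ Z/2 and Ȟ^2 = 0


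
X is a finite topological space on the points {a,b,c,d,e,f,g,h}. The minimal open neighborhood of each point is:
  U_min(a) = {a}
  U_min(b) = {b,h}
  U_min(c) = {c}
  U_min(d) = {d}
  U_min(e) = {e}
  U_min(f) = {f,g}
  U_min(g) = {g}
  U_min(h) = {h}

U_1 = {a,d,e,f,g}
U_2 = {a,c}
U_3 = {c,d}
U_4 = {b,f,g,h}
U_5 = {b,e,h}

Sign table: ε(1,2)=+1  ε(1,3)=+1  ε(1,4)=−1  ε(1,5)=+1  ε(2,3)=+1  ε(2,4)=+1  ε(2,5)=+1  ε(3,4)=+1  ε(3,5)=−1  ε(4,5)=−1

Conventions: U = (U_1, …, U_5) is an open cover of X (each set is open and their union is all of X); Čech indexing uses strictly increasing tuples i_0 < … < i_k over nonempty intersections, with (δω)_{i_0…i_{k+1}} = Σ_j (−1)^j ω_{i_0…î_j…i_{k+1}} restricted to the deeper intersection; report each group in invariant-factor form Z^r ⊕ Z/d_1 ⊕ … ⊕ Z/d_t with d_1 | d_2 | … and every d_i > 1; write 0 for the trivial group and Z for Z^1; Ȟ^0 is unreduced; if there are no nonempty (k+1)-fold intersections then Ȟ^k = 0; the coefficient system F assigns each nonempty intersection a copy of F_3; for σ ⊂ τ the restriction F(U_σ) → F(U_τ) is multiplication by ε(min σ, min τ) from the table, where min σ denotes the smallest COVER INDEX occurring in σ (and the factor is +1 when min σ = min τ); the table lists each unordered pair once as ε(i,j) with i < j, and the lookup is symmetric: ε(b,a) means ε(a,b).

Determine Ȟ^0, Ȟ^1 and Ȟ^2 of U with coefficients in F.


nonempty overlaps:
  U12={a} U13={d} U14={f,g} U15={e} U23={c} U45={b,h}
C dims 5,6; δ0: rk_F3 4
degree 0: 5−4−0 = 1 → Ȟ^0 ≅ Z/3
degree 1: 6−0−4 = 2 → Ȟ^1 ≅ Z/3 ⊕ Z/3
degree 2: 0−0−0 = 0 → Ȟ^2 ≅ 0

Ȟ^0 = Z/3; Ȟ^1 = Z/3 ⊕ Z/3; Ȟ^2 = 0


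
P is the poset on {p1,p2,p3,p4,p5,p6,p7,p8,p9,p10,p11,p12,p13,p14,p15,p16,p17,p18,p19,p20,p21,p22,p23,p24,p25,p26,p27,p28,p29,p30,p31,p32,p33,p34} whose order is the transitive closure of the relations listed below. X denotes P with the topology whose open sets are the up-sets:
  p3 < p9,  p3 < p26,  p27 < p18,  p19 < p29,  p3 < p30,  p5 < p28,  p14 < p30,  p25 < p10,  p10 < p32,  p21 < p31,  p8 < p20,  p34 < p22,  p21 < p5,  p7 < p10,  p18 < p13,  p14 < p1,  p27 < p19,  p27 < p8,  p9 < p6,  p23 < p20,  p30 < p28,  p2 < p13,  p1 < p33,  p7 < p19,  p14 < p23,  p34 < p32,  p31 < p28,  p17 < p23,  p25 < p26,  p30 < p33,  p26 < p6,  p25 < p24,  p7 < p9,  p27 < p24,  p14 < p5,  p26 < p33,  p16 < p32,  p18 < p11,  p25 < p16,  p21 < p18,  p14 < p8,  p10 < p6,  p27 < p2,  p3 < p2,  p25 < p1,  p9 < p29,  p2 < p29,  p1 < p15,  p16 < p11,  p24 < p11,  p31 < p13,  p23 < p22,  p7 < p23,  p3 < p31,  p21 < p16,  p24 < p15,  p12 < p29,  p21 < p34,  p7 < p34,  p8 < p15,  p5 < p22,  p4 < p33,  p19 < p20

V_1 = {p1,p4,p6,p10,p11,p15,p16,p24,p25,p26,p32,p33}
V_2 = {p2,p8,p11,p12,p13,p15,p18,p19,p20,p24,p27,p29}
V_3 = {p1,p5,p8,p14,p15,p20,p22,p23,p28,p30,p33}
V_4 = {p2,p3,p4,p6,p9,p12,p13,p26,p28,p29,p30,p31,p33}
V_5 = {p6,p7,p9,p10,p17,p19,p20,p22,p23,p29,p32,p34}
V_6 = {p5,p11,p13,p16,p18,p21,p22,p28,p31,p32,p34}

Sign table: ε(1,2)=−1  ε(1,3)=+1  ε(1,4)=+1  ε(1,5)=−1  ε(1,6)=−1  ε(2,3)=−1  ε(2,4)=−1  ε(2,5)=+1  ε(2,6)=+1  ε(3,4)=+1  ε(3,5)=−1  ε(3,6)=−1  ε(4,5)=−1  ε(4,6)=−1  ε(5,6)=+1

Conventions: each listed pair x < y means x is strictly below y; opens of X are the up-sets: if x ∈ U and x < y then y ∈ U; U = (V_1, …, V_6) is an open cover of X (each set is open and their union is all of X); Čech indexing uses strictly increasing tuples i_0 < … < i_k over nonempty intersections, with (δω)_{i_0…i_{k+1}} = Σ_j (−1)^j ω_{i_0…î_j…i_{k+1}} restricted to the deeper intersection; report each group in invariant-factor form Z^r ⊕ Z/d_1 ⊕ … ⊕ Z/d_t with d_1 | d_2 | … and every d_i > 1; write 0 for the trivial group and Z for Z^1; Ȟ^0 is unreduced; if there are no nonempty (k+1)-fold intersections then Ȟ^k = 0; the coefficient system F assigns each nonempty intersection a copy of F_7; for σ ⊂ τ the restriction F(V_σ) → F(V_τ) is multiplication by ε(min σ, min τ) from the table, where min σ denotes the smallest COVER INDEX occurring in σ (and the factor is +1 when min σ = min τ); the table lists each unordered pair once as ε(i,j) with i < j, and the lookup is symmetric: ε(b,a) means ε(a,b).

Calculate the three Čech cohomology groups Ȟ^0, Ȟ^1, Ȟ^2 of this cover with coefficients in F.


Ȟ^0 = Z/7, Ȟ^1 = 0 and Ȟ^2 = 0

nonempty overlaps:
  V12={p11,p15,p24} V13={p1,p15,p33} V14={p4,p6,p26,p33} V15={p6,p10,p32} V16={p11,p16,p32} V23={p8,p15,p20} V24={p2,p12,p13,p29} V25={p19,p20,p29} V26={p11,p13,p18} V34={p28,p30,p33} V35={p20,p22,p23} V36={p5,p22,p28} V45={p6,p9,p29} V46={p13,p28,p31} V56={p22,p32,p34}
  V123={p15} V126={p11} V134={p33} V145={p6} V156={p32} V235={p20} V245={p29} V246={p13} V346={p28} V356={p22}
C dims 6,15,10; δ0: rk_F7 5; δ1: rk_F7 10
degree 0: 6−5−0 = 1 → Ȟ^0 ≅ Z/7
degree 1: 15−10−5 = 0 → Ȟ^1 ≅ 0
degree 2: 10−0−10 = 0 → Ȟ^2 ≅ 0


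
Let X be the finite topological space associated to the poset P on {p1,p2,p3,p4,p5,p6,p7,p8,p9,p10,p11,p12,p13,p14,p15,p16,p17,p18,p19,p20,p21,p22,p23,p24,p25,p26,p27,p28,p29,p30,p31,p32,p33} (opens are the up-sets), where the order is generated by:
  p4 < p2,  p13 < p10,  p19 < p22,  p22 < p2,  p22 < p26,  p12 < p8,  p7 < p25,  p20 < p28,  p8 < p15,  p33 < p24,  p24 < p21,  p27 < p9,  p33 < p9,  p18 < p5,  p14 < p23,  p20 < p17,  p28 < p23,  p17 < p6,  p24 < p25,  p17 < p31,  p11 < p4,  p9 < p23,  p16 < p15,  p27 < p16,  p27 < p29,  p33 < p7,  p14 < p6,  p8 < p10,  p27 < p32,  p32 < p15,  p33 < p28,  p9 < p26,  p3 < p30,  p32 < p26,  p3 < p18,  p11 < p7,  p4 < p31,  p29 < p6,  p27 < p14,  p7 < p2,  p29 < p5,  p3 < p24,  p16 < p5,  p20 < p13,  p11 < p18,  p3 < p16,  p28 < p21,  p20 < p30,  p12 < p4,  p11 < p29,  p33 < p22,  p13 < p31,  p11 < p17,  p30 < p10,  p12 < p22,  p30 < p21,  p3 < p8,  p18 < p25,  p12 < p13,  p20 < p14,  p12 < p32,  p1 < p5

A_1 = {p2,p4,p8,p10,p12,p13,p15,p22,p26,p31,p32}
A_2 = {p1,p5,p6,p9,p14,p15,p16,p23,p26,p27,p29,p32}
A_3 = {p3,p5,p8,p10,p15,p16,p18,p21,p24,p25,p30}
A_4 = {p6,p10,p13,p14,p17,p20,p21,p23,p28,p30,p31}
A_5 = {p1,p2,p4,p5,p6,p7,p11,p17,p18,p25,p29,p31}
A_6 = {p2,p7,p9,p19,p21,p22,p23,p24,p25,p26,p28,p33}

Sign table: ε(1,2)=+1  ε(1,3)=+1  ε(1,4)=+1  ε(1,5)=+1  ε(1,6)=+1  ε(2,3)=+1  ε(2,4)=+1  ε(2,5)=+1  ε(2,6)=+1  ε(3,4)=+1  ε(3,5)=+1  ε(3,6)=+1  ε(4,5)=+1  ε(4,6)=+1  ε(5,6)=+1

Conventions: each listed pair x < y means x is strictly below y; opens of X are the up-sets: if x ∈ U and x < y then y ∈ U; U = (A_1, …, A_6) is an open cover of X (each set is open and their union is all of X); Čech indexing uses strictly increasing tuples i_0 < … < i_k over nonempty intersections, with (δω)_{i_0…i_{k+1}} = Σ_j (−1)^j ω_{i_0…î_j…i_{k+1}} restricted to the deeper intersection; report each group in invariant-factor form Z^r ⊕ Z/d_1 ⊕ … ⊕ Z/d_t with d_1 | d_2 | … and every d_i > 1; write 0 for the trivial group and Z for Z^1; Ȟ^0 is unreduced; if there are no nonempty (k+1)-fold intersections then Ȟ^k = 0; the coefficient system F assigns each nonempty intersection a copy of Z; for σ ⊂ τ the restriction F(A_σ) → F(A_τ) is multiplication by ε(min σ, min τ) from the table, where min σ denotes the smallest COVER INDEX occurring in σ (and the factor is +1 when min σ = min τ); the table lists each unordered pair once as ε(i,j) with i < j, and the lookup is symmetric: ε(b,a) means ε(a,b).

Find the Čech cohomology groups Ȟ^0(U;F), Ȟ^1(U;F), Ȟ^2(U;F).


Ȟ^0(U;F) ≅ Z, Ȟ^1(U;F) ≅ 0, Ȟ^2(U;F) ≅ Z/2

cover nerve:
  A12={p15,p26,p32} A13={p8,p10,p15} A14={p10,p13,p31} A15={p2,p4,p31} A16={p2,p22,p26} A23={p5,p15,p16} A24={p6,p14,p23} A25={p1,p5,p6,p29} A26={p9,p23,p26} A34={p10,p21,p30} A35={p5,p18,p25} A36={p21,p24,p25} A45={p6,p17,p31} A46={p21,p23,p28} A56={p2,p7,p25}
  A123={p15} A126={p26} A134={p10} A145={p31} A156={p2} A235={p5} A245={p6} A246={p23} A346={p21} A356={p25}
C dims 6,15,10; δ0: rk 5, SNF 1^5; δ1: rk 10, SNF 1^9·2
Ȟ^0: (6−5)−0=1 ⇒ Z
Ȟ^1: (15−10)−5=0 ⇒ 0
Ȟ^2: (10−0)−10=0 plus torsion [2] ⇒ Z/2


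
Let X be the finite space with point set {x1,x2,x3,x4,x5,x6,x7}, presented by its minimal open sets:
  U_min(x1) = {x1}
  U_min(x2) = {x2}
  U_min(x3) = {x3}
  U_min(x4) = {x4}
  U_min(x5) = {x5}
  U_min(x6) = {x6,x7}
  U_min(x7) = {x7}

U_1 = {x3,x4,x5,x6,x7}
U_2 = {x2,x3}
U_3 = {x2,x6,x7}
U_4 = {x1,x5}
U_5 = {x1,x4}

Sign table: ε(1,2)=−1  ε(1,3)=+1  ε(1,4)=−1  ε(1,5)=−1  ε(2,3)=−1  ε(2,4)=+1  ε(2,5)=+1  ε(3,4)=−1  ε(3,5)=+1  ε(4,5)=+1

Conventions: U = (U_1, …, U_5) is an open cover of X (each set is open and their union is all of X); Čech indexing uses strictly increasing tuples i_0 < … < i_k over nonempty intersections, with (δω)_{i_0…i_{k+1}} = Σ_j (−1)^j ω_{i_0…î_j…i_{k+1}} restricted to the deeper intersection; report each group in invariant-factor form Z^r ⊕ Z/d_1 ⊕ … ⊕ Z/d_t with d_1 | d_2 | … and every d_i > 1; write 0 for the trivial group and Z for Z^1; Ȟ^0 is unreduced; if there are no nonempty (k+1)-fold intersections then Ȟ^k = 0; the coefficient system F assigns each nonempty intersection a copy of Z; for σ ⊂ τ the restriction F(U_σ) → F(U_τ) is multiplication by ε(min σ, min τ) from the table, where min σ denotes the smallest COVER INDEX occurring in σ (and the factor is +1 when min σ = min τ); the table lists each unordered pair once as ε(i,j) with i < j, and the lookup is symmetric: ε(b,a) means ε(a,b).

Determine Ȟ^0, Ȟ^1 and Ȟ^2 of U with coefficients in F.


Ȟ^0(U;F) ≅ Z, Ȟ^1(U;F) ≅ Z^2, Ȟ^2(U;F) ≅ 0

nerve of the cover:
  U12={x3} U13={x6,x7} U14={x5} U15={x4} U23={x2} U45={x1}
C dims 5,6; δ0: rk 4, SNF 1^4
Ȟ^0 = (5 − 4) − 0 = 1, so Ȟ^0 ≅ Z
Ȟ^1 = (6 − 0) − 4 = 2, so Ȟ^1 ≅ Z^2
Ȟ^2 = (0 − 0) − 0 = 0, so Ȟ^2 ≅ 0
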